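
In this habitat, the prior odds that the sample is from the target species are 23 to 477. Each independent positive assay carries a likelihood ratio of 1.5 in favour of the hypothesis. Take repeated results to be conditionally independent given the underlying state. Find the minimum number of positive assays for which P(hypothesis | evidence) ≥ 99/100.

Prior odds = 23/477.
Likelihood ratio per positive assay = 1.5.
Target posterior odds = 0.99/0.01 = 99.
Require 1.5ⁿ ≥ 99 ÷ (23/477) = 47223/23.
1.5¹⁸ = 387420489/262144 falls short of 47223/23 but 1.5¹⁹ ≈2216.84 reaches it, so n = 19.

19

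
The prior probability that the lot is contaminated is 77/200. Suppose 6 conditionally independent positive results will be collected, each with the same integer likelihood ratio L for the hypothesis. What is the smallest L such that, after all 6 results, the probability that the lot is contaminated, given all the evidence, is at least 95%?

2

Prior odds = 0.385/0.615 = 77/123.
Target odds = 0.95/0.05 = 19.
Need L⁶ ≥ 19 ÷ (77/123) = 2337/77.
1⁶ = 1 < 2337/77 ≤ 64 = 2⁶, so L = 2.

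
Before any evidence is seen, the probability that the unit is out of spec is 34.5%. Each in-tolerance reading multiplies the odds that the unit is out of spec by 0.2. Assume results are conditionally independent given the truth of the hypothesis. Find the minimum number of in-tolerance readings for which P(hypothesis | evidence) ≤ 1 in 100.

Prior odds: 0.345 ÷ 0.655 = 69/131.
Likelihood ratio per in-tolerance reading = 0.2.
Target odds: 0.01 ÷ 0.99 = 1/99.
Require 0.2ⁿ ≤ 1/99 ÷ (69/131) = 131/6831.
0.2² = 0.04 is still above 131/6831 but 0.2³ = 0.008 is at or below it, so n = 3.

3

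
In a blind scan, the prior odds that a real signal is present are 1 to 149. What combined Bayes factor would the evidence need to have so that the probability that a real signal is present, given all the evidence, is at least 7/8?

Prior odds = 1/149.
Target odds = 0.875/0.125 = 7.
Required Bayes factor = 7 ÷ (1/149) = 1043.

1043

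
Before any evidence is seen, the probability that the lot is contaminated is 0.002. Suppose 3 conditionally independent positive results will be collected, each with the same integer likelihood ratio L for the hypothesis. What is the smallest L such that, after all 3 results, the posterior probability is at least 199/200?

47

Prior odds = 0.002/0.998 = 1/499.
Target odds = 0.995/0.005 = 199.
Need L³ ≥ 199 ÷ (1/499) = 99301.
46³ = 97336 < 99301 ≤ 103823 = 47³, so L = 47.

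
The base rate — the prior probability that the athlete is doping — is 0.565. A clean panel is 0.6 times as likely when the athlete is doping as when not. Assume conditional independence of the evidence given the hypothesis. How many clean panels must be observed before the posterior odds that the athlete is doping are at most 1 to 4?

Prior odds: 0.565 ÷ 0.435 = 113/87.
Likelihood ratio per clean panel = 0.6.
Target odds = 0.25.
Need (113/87) × 0.6ⁿ ≤ 0.25, i.e. 0.6ⁿ ≤ 87/452.
0.6³ = 0.216 is still above 87/452 but 0.6⁴ = 0.1296 is at or below it, so n = 4.

4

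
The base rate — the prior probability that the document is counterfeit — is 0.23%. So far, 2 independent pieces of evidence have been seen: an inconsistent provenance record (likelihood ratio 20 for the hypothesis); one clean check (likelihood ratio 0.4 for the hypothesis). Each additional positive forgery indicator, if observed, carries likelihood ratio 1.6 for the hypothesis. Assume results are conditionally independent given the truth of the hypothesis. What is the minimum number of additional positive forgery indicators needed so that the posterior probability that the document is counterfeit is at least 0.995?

20

Prior odds = 0.0023/0.9977 = 23/9977.
Combined Bayes factor of the evidence already in hand = 20 × 0.4 = 8.
Odds after that evidence = (23/9977) × 8 = 184/9977.
Target odds = 0.995/0.005 = 199.
Need 1.6ⁿ ≥ 199 ÷ (184/9977) = 1985423/184.
1.6¹⁹ ≈7555.79 falls short of 1985423/184 but 1.6²⁰ ≈12089.3 reaches it, so n = 20.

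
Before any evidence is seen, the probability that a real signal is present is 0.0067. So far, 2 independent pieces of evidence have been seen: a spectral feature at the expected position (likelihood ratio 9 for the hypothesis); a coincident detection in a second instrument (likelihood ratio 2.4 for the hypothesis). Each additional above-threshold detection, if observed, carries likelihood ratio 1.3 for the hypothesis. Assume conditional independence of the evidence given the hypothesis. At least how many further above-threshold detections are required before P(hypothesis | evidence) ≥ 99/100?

25

Prior odds = 0.0067/0.9933 = 67/9933.
Combined Bayes factor of the evidence already in hand = 9 × 2.4 = 21.6.
Odds after that evidence = (67/9933) × 21.6 = 2412/16555.
Target odds = 0.99/0.01 = 99.
Need 1.3ⁿ ≥ 99 ÷ (2412/16555) = 182105/268.
1.3²⁴ ≈542.801 falls short of 182105/268 but 1.3²⁵ ≈705.641 reaches it, so n = 25.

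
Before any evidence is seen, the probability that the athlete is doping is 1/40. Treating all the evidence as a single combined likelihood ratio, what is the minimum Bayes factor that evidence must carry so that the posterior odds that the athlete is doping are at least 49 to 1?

1911

Prior odds = 0.025/0.975 = 1/39.
Target odds = 49.
Required Bayes factor = 49 ÷ (1/39) = 1911.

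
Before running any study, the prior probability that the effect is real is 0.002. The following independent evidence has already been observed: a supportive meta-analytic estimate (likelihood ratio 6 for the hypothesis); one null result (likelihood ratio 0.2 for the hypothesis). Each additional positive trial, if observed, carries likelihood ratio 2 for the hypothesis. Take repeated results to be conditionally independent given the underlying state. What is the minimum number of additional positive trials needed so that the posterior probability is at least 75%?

11

Prior odds = 0.002/0.998 = 1/499.
Combined Bayes factor of the evidence already in hand = 6 × 0.2 = 1.2.
Odds after that evidence = (1/499) × 1.2 = 6/2495.
Target odds = 0.75/0.25 = 3.
Need 2ⁿ ≥ 3 ÷ (6/2495) = 1247.5.
2¹⁰ = 1024 falls short of 1247.5 but 2¹¹ = 2048 reaches it, so n = 11.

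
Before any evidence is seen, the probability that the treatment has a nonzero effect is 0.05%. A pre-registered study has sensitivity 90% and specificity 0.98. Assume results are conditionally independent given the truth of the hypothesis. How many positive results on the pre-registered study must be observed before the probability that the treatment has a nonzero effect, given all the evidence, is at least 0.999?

Prior odds = 0.0005/0.9995 = 1/1999.
False-positive rate = 1 − 0.98 = 0.02; likelihood ratio of a positive = 0.9/0.02 = 45.
Target posterior odds = 0.999/0.001 = 999.
Need (1/1999) × 45ⁿ ≥ 999, i.e. 45ⁿ ≥ 1997001.
45³ = 91125 falls short of 1997001 but 45⁴ = 4100625 reaches it, so n = 4.

4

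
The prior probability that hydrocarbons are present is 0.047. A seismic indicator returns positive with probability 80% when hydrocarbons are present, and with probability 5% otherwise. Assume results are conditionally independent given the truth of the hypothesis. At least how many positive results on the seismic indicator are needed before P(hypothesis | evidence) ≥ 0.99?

3

Prior odds: 0.047 ÷ 0.953 = 47/953.
Likelihood ratio of a positive result = 0.8/0.05 = 16.
Target odds: 0.99 ÷ 0.01 = 99.
Need (47/953) × 16ⁿ ≥ 99, i.e. 16ⁿ ≥ 94347/47.
16² = 256 falls short of 94347/47 but 16³ = 4096 reaches it, so n = 3.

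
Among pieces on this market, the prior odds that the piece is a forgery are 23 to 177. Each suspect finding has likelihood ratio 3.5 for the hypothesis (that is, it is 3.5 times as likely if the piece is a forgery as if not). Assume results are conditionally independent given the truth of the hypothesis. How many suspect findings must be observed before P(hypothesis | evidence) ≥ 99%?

Prior odds = 23/177.
Likelihood ratio per suspect finding = 3.5.
Target posterior odds = 0.99/0.01 = 99.
Need (23/177) × 3.5ⁿ ≥ 99, i.e. 3.5ⁿ ≥ 17523/23.
3.5⁵ = 525.21875 falls short of 17523/23 but 3.5⁶ = 1838.265625 reaches it, so n = 6.

6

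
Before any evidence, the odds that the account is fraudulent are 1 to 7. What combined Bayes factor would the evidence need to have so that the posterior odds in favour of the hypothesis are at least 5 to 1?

35

Prior odds = 1/7.
Target odds = 5.
Required Bayes factor = 5 ÷ (1/7) = 35.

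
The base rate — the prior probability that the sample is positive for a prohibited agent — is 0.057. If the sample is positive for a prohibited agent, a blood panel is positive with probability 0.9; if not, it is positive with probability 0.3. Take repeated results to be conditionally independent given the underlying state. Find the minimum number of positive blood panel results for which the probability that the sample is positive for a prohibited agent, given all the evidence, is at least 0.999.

9

Prior odds = 0.057/0.943 = 57/943.
Likelihood ratio of a positive = 0.9/0.3 = 3.
Target posterior odds = 0.999/0.001 = 999.
Require 3ⁿ ≥ 999 ÷ (57/943) = 314019/19.
3⁸ = 6561 falls short of 314019/19 but 3⁹ = 19683 reaches it, so n = 9.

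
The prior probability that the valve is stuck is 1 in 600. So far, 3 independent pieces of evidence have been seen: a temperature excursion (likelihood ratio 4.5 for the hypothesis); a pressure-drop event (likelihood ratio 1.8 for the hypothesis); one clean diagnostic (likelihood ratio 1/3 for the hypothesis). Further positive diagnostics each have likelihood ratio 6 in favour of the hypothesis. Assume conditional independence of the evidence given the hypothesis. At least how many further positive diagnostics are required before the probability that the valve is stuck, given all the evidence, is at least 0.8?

Prior odds = (1/600)/(599/600) = 1/599.
Combined Bayes factor of the evidence already in hand = 4.5 × 1.8 × (1/3) = 2.7.
Odds after that evidence = (1/599) × 2.7 = 27/5990.
Target odds = 0.8/0.2 = 4.
Need 6ⁿ ≥ 4 ÷ (27/5990) = 23960/27.
6³ = 216 falls short of 23960/27 but 6⁴ = 1296 reaches it, so n = 4.

4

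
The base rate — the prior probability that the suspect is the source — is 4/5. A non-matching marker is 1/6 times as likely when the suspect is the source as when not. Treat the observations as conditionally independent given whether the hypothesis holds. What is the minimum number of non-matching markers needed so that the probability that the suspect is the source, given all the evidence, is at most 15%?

Prior odds: 0.8 ÷ 0.2 = 4.
Likelihood ratio per non-matching marker = 1/6.
Target odds: 0.15 ÷ 0.85 = 3/17.
Require (1/6)ⁿ ≤ 3/17 ÷ 4 = 3/68.
(1/6)¹ = 1/6 is still above 3/68 but (1/6)² = 1/36 is at or below it, so n = 2.

2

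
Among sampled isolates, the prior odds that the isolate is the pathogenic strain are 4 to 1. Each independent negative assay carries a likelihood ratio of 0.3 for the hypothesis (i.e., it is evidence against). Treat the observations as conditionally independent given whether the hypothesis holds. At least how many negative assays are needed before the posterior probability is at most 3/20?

Prior odds = 4.
Likelihood ratio per negative assay = 0.3.
Target posterior odds = 0.15/0.85 = 3/17.
Need 4 × 0.3ⁿ ≤ 3/17, i.e. 0.3ⁿ ≤ 3/68.
0.3² = 0.09 is still above 3/68 but 0.3³ = 0.027 is at or below it, so n = 3.

3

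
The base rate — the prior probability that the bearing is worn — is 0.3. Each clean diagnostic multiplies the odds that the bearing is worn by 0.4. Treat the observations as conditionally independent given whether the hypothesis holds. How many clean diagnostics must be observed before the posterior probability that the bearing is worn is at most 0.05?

Prior odds = 0.3/0.7 = 3/7.
Likelihood ratio per clean diagnostic = 0.4.
Target odds: 0.05 ÷ 0.95 = 1/19.
Need (3/7) × 0.4ⁿ ≤ 1/19, i.e. 0.4ⁿ ≤ 7/57.
0.4² = 0.16 is still above 7/57 but 0.4³ = 0.064 is at or below it, so n = 3.

3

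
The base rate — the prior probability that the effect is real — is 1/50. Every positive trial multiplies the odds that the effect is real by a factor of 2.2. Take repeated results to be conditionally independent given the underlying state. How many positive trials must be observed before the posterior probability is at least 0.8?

Prior odds: 0.02 ÷ 0.98 = 1/49.
Likelihood ratio per positive trial = 2.2.
Target posterior odds = 0.8/0.2 = 4.
Require 2.2ⁿ ≥ 4 ÷ (1/49) = 196.
2.2⁶ = 1771561/15625 falls short of 196 but 2.2⁷ = 19487171/78125 reaches it, so n = 7.

7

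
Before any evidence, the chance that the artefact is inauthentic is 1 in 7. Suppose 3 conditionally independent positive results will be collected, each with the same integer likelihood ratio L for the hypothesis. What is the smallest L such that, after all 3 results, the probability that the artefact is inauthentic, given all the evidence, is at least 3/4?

Prior odds = (1/7)/(6/7) = 1/6.
Target odds = 0.75/0.25 = 3.
Need L³ ≥ 3 ÷ (1/6) = 18.
2³ = 8 < 18 ≤ 27 = 3³, so L = 3.

3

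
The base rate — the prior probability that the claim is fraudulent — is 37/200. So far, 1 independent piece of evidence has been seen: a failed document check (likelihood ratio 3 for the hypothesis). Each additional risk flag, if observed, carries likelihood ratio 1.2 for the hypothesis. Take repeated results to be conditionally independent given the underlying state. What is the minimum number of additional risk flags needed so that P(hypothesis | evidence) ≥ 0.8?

10

Prior odds = 0.185/0.815 = 37/163.
Bayes factor of the evidence already in hand = 3.
Odds after that evidence = (37/163) × 3 = 111/163.
Target odds = 0.8/0.2 = 4.
Need 1.2ⁿ ≥ 4 ÷ (111/163) = 652/111.
1.2⁹ = 10077696/1953125 falls short of 652/111 but 1.2¹⁰ = 60466176/9765625 reaches it, so n = 10.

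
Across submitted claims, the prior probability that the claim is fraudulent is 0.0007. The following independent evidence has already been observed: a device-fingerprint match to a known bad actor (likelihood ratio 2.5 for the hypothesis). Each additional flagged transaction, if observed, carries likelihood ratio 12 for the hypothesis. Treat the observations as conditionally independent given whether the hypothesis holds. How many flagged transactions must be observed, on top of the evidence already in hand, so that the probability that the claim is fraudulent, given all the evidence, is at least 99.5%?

5

Prior odds = 0.0007/0.9993 = 7/9993.
Bayes factor of the evidence already in hand = 2.5.
Odds after that evidence = (7/9993) × 2.5 = 35/19986.
Target odds = 0.995/0.005 = 199.
Need 12ⁿ ≥ 199 ÷ (35/19986) = 3977214/35.
12⁴ = 20736 falls short of 3977214/35 but 12⁵ = 248832 reaches it, so n = 5.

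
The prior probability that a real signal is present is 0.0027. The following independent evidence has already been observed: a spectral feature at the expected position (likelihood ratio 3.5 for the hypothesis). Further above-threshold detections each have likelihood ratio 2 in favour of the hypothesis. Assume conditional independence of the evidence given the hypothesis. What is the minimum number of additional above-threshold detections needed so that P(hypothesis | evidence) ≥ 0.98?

Prior odds = 0.0027/0.9973 = 27/9973.
Bayes factor of the evidence already in hand = 3.5.
Odds after that evidence = (27/9973) × 3.5 = 189/19946.
Target odds = 0.98/0.02 = 49.
Need 2ⁿ ≥ 49 ÷ (189/19946) = 139622/27.
2¹² = 4096 falls short of 139622/27 but 2¹³ = 8192 reaches it, so n = 13.

13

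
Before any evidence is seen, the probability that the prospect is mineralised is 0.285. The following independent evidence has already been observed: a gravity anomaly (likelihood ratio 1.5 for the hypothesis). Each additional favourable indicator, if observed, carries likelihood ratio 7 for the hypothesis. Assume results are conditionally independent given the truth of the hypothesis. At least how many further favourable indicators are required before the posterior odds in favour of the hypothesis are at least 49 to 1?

3

Prior odds = 0.285/0.715 = 57/143.
Bayes factor of the evidence already in hand = 1.5.
Odds after that evidence = (57/143) × 1.5 = 171/286.
Target odds = 49.
Need 7ⁿ ≥ 49 ÷ (171/286) = 14014/171.
7² = 49 falls short of 14014/171 but 7³ = 343 reaches it, so n = 3.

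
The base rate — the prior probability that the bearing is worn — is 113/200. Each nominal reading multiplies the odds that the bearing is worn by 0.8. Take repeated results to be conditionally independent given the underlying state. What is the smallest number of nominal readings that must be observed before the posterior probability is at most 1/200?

25

Prior odds: 0.565 ÷ 0.435 = 113/87.
Likelihood ratio per nominal reading = 0.8.
Target odds: 0.005 ÷ 0.995 = 1/199.
Need (113/87) × 0.8ⁿ ≤ 1/199, i.e. 0.8ⁿ ≤ 87/22487.
0.8²⁴ ≈0.00472237 is still above 87/22487 but 0.8²⁵ ≈0.00377789 is at or below it, so n = 25.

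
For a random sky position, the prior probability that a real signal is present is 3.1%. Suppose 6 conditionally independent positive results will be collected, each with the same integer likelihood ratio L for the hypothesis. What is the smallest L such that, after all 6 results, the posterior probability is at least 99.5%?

5

Prior odds = 0.031/0.969 = 31/969.
Target odds = 0.995/0.005 = 199.
Need L⁶ ≥ 199 ÷ (31/969) = 192831/31.
4⁶ = 4096 < 192831/31 ≤ 15625 = 5⁶, so L = 5.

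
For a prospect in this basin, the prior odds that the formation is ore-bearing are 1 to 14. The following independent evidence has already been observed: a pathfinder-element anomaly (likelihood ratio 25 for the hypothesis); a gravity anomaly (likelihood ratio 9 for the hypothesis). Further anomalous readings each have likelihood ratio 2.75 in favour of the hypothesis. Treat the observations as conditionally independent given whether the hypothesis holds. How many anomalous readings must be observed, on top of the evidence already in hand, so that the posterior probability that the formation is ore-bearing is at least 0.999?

Prior odds = 1/14.
Combined Bayes factor of the evidence already in hand = 25 × 9 = 225.
Odds after that evidence = (1/14) × 225 = 225/14.
Target odds = 0.999/0.001 = 999.
Need 2.75ⁿ ≥ 999 ÷ (225/14) = 62.16.
2.75⁴ = 57.19140625 falls short of 62.16 but 2.75⁵ = 161051/1024 reaches it, so n = 5.

5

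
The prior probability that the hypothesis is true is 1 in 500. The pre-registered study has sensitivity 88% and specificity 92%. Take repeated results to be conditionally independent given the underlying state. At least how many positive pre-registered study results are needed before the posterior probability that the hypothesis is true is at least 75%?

Prior odds = 0.002/0.998 = 1/499.
False-positive rate = 1 − 0.92 = 0.08; likelihood ratio of a positive = 0.88/0.08 = 11.
Target odds: 0.75 ÷ 0.25 = 3.
Require 11ⁿ ≥ 3 ÷ (1/499) = 1497.
11³ = 1331 falls short of 1497 but 11⁴ = 14641 reaches it, so n = 4.

4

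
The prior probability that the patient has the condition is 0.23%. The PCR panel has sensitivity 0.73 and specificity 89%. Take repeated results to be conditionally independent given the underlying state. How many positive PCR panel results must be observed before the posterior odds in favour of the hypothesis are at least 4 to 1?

4

Prior odds: 0.0023 ÷ 0.9977 = 23/9977.
False-positive rate = 1 − 0.89 = 0.11; likelihood ratio of a positive = 0.73/0.11 = 73/11.
Target odds = 4.
Need (23/9977) × (73/11)ⁿ ≥ 4, i.e. (73/11)ⁿ ≥ 39908/23.
(73/11)³ = 389017/1331 falls short of 39908/23 but (73/11)⁴ = 28398241/14641 reaches it, so n = 4.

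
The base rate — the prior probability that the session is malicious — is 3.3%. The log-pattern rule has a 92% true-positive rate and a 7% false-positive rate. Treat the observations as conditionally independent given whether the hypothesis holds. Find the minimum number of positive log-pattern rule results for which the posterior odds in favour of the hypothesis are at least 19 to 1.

Prior odds: 0.033 ÷ 0.967 = 33/967.
Likelihood ratio of a positive result = 0.92/0.07 = 92/7.
Target odds = 19.
Need (33/967) × (92/7)ⁿ ≥ 19, i.e. (92/7)ⁿ ≥ 18373/33.
(92/7)² = 8464/49 falls short of 18373/33 but (92/7)³ = 778688/343 reaches it, so n = 3.

3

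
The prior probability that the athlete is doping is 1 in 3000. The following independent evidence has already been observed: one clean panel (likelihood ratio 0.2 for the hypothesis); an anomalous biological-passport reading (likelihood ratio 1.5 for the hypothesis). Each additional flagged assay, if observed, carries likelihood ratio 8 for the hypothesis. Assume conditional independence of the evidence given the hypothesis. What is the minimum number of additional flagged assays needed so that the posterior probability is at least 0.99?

Prior odds = (1/3000)/(2999/3000) = 1/2999.
Combined Bayes factor of the evidence already in hand = 0.2 × 1.5 = 0.3.
Odds after that evidence = (1/2999) × 0.3 = 3/29990.
Target odds = 0.99/0.01 = 99.
Need 8ⁿ ≥ 99 ÷ (3/29990) = 989670.
8⁶ = 262144 falls short of 989670 but 8⁷ = 2097152 reaches it, so n = 7.

7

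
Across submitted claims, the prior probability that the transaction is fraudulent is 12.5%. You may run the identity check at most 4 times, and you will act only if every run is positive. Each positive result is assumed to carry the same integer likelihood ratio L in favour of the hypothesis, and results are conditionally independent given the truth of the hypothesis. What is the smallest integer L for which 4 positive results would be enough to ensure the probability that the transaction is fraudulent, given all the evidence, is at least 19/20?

Prior odds = 0.125/0.875 = 1/7.
Target odds = 0.95/0.05 = 19.
Need L⁴ ≥ 19 ÷ (1/7) = 133.
3⁴ = 81 < 133 ≤ 256 = 4⁴, so L = 4.

4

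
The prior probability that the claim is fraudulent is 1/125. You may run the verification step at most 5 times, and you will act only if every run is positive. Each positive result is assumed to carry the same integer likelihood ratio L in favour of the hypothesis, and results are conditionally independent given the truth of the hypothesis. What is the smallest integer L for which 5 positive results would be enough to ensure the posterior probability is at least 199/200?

8

Prior odds = 0.008/0.992 = 1/124.
Target odds = 0.995/0.005 = 199.
Need L⁵ ≥ 199 ÷ (1/124) = 24676.
7⁵ = 16807 < 24676 ≤ 32768 = 8⁵, so L = 8.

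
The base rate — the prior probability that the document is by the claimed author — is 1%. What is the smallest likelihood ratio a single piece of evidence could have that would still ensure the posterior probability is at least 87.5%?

693

Prior odds = 0.01/0.99 = 1/99.
Target odds = 0.875/0.125 = 7.
Required Bayes factor = 7 ÷ (1/99) = 693.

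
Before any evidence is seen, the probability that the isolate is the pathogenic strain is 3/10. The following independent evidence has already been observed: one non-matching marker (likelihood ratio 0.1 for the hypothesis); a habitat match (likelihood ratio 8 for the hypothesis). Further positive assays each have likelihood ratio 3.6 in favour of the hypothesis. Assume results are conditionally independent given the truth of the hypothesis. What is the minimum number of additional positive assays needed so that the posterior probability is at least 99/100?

5

Prior odds = 0.3/0.7 = 3/7.
Combined Bayes factor of the evidence already in hand = 0.1 × 8 = 0.8.
Odds after that evidence = (3/7) × 0.8 = 12/35.
Target odds = 0.99/0.01 = 99.
Need 3.6ⁿ ≥ 99 ÷ (12/35) = 288.75.
3.6⁴ = 167.9616 falls short of 288.75 but 3.6⁵ = 604.66176 reaches it, so n = 5.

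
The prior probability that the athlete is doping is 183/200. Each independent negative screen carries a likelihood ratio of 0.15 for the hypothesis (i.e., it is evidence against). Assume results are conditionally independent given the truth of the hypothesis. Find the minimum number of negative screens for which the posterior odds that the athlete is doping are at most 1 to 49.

4

Prior odds: 0.915 ÷ 0.085 = 183/17.
Likelihood ratio per negative screen = 0.15.
Target odds = 1/49.
Need (183/17) × 0.15ⁿ ≤ 1/49, i.e. 0.15ⁿ ≤ 17/8967.
0.15³ = 0.003375 is still above 17/8967 but 0.15⁴ = 81/160000 is at or below it, so n = 4.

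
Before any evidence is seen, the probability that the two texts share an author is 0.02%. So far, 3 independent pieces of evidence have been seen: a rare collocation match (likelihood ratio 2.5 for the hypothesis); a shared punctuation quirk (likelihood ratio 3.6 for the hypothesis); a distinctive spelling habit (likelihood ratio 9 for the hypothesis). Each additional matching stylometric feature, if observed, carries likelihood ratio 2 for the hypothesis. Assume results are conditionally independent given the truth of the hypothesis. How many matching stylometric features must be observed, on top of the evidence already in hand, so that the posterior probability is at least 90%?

Prior odds = 0.0002/0.9998 = 1/4999.
Combined Bayes factor of the evidence already in hand = 2.5 × 3.6 × 9 = 81.
Odds after that evidence = (1/4999) × 81 = 81/4999.
Target odds = 0.9/0.1 = 9.
Need 2ⁿ ≥ 9 ÷ (81/4999) = 4999/9.
2⁹ = 512 falls short of 4999/9 but 2¹⁰ = 1024 reaches it, so n = 10.

10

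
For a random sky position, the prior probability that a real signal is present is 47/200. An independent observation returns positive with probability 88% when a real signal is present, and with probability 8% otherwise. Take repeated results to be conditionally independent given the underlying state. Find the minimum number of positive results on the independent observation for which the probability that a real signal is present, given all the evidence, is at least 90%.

Prior odds: 0.235 ÷ 0.765 = 47/153.
Likelihood ratio of a positive result = 0.88/0.08 = 11.
Target odds: 0.9 ÷ 0.1 = 9.
Require 11ⁿ ≥ 9 ÷ (47/153) = 1377/47.
11¹ = 11 falls short of 1377/47 but 11² = 121 reaches it, so n = 2.

2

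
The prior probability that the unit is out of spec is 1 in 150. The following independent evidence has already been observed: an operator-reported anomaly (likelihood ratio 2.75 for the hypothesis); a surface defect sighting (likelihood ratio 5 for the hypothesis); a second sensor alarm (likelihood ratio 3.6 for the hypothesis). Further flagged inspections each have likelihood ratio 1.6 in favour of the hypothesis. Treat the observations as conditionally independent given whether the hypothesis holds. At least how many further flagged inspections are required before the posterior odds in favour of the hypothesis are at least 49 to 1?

11

Prior odds = (1/150)/(149/150) = 1/149.
Combined Bayes factor of the evidence already in hand = 2.75 × 5 × 3.6 = 49.5.
Odds after that evidence = (1/149) × 49.5 = 99/298.
Target odds = 49.
Need 1.6ⁿ ≥ 49 ÷ (99/298) = 14602/99.
1.6¹⁰ ≈109.951 falls short of 14602/99 but 1.6¹¹ ≈175.922 reaches it, so n = 11.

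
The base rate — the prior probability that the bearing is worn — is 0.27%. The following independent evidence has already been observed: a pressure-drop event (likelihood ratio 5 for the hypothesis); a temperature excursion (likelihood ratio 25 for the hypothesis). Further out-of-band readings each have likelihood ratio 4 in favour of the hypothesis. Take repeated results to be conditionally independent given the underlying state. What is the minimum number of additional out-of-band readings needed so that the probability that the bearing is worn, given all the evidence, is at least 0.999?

6

Prior odds = 0.0027/0.9973 = 27/9973.
Combined Bayes factor of the evidence already in hand = 5 × 25 = 125.
Odds after that evidence = (27/9973) × 125 = 3375/9973.
Target odds = 0.999/0.001 = 999.
Need 4ⁿ ≥ 999 ÷ (3375/9973) = 2952.008.
4⁵ = 1024 falls short of 2952.008 but 4⁶ = 4096 reaches it, so n = 6.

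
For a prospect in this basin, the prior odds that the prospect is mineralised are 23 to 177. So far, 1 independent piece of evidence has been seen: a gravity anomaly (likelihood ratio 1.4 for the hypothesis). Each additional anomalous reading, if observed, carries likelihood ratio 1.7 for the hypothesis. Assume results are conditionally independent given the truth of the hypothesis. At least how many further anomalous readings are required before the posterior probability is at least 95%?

9

Prior odds = 23/177.
Bayes factor of the evidence already in hand = 1.4.
Odds after that evidence = (23/177) × 1.4 = 161/885.
Target odds = 0.95/0.05 = 19.
Need 1.7ⁿ ≥ 19 ÷ (161/885) = 16815/161.
1.7⁸ ≈69.7576 falls short of 16815/161 but 1.7⁹ ≈118.588 reaches it, so n = 9.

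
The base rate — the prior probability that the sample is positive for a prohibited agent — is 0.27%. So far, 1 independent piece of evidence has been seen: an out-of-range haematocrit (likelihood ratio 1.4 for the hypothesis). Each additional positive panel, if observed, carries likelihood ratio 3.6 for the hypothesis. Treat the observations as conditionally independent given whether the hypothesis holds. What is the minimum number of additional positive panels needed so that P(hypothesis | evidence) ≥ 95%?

7

Prior odds = 0.0027/0.9973 = 27/9973.
Bayes factor of the evidence already in hand = 1.4.
Odds after that evidence = (27/9973) × 1.4 = 189/49865.
Target odds = 0.95/0.05 = 19.
Need 3.6ⁿ ≥ 19 ÷ (189/49865) = 947435/189.
3.6⁶ = 34012224/15625 falls short of 947435/189 but 3.6⁷ = 612220032/78125 reaches it, so n = 7.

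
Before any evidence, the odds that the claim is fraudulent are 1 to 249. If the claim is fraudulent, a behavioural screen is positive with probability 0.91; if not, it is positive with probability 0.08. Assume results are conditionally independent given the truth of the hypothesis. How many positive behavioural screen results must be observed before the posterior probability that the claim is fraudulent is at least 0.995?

Prior odds = 1/249.
Likelihood ratio of a positive = 0.91/0.08 = 11.375.
Target odds: 0.995 ÷ 0.005 = 199.
Require 11.375ⁿ ≥ 199 ÷ (1/249) = 49551.
11.375⁴ = 68574961/4096 falls short of 49551 but 11.375⁵ ≈190439 reaches it, so n = 5.

5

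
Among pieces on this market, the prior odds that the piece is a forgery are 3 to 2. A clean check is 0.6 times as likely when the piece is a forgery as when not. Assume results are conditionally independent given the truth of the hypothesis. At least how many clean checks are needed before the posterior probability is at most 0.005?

12

Prior odds = 1.5.
Likelihood ratio per clean check = 0.6.
Target odds: 0.005 ÷ 0.995 = 1/199.
Need 1.5 × 0.6ⁿ ≤ 1/199, i.e. 0.6ⁿ ≤ 2/597.
0.6¹¹ = 177147/48828125 is still above 2/597 but 0.6¹² = 531441/244140625 is at or below it, so n = 12.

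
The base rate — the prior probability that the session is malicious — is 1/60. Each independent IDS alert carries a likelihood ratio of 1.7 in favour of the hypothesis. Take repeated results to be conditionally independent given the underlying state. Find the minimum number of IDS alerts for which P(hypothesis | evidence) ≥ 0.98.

Prior odds = (1/60)/(59/60) = 1/59.
Likelihood ratio per IDS alert = 1.7.
Target posterior odds = 0.98/0.02 = 49.
Need (1/59) × 1.7ⁿ ≥ 49, i.e. 1.7ⁿ ≥ 2891.
1.7¹⁵ ≈2862.42 falls short of 2891 but 1.7¹⁶ ≈4866.12 reaches it, so n = 16.

16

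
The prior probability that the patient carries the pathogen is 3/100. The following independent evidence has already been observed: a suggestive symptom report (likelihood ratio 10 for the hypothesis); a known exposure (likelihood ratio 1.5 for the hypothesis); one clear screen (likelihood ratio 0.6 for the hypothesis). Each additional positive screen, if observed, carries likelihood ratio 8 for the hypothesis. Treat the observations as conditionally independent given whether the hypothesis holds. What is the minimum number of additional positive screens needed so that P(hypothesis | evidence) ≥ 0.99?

Prior odds = 0.03/0.97 = 3/97.
Combined Bayes factor of the evidence already in hand = 10 × 1.5 × 0.6 = 9.
Odds after that evidence = (3/97) × 9 = 27/97.
Target odds = 0.99/0.01 = 99.
Need 8ⁿ ≥ 99 ÷ (27/97) = 1067/3.
8² = 64 falls short of 1067/3 but 8³ = 512 reaches it, so n = 3.

3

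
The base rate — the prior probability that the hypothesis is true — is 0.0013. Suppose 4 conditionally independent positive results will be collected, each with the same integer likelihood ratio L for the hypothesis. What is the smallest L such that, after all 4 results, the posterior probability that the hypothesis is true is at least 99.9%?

30

Prior odds = 0.0013/0.9987 = 13/9987.
Target odds = 0.999/0.001 = 999.
Need L⁴ ≥ 999 ÷ (13/9987) = 9977013/13.
29⁴ = 707281 < 9977013/13 ≤ 810000 = 30⁴, so L = 30.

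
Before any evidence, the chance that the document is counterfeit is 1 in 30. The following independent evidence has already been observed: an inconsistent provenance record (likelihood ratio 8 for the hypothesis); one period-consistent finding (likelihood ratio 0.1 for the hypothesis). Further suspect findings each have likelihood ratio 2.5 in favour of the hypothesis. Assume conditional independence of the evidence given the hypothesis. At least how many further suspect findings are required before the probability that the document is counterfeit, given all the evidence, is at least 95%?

8

Prior odds = (1/30)/(29/30) = 1/29.
Combined Bayes factor of the evidence already in hand = 8 × 0.1 = 0.8.
Odds after that evidence = (1/29) × 0.8 = 4/145.
Target odds = 0.95/0.05 = 19.
Need 2.5ⁿ ≥ 19 ÷ (4/145) = 688.75.
2.5⁷ = 610.3515625 falls short of 688.75 but 2.5⁸ = 390625/256 reaches it, so n = 8.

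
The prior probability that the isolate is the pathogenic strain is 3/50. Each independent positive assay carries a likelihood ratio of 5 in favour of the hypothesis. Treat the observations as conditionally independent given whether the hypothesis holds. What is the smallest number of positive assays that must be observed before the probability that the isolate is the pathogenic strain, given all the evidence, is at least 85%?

3

Prior odds: 0.06 ÷ 0.94 = 3/47.
Likelihood ratio per positive assay = 5.
Target odds: 0.85 ÷ 0.15 = 17/3.
Require 5ⁿ ≥ 17/3 ÷ (3/47) = 799/9.
5² = 25 falls short of 799/9 but 5³ = 125 reaches it, so n = 3.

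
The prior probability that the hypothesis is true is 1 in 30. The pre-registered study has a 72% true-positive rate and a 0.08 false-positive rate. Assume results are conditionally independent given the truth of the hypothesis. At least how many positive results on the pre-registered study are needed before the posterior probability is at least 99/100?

4

Prior odds: (1/30) ÷ (29/30) = 1/29.
Likelihood ratio of a positive result = 0.72/0.08 = 9.
Target posterior odds = 0.99/0.01 = 99.
Require 9ⁿ ≥ 99 ÷ (1/29) = 2871.
9³ = 729 falls short of 2871 but 9⁴ = 6561 reaches it, so n = 4.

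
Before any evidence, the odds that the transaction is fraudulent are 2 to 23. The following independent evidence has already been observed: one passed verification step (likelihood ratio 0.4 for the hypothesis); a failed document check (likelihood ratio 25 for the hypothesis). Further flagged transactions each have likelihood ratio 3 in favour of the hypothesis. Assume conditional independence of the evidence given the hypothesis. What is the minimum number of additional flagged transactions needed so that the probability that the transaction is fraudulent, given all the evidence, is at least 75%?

Prior odds = 2/23.
Combined Bayes factor of the evidence already in hand = 0.4 × 25 = 10.
Odds after that evidence = (2/23) × 10 = 20/23.
Target odds = 0.75/0.25 = 3.
Need 3ⁿ ≥ 3 ÷ (20/23) = 3.45.
3¹ = 3 falls short of 3.45 but 3² = 9 reaches it, so n = 2.

2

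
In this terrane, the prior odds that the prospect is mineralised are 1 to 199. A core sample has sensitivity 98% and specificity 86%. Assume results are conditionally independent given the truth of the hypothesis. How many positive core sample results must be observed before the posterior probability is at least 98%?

Prior odds = 1/199.
False-positive rate = 1 − 0.86 = 0.14; likelihood ratio of a positive = 0.98/0.14 = 7.
Target odds: 0.98 ÷ 0.02 = 49.
Need (1/199) × 7ⁿ ≥ 49, i.e. 7ⁿ ≥ 9751.
7⁴ = 2401 falls short of 9751 but 7⁵ = 16807 reaches it, so n = 5.

5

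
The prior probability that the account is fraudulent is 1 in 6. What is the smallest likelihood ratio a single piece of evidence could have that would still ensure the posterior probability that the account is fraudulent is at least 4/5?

Prior odds = (1/6)/(5/6) = 0.2.
Target odds = 0.8/0.2 = 4.
Required Bayes factor = 4 ÷ 0.2 = 20.

20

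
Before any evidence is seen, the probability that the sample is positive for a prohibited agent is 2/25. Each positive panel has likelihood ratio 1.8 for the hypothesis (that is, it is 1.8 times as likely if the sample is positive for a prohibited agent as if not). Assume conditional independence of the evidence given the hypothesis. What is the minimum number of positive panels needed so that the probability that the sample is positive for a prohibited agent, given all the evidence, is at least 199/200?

14

Prior odds = 0.08/0.92 = 2/23.
Likelihood ratio per positive panel = 1.8.
Target posterior odds = 0.995/0.005 = 199.
Require 1.8ⁿ ≥ 199 ÷ (2/23) = 2288.5.
1.8¹³ ≈2082.3 falls short of 2288.5 but 1.8¹⁴ ≈3748.13 reaches it, so n = 14.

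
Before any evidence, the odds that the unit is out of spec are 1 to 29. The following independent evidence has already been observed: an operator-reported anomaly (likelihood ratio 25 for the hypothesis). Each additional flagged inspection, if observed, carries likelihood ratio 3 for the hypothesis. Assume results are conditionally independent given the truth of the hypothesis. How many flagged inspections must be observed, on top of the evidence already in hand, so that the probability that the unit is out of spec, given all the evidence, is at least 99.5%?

5

Prior odds = 1/29.
Bayes factor of the evidence already in hand = 25.
Odds after that evidence = (1/29) × 25 = 25/29.
Target odds = 0.995/0.005 = 199.
Need 3ⁿ ≥ 199 ÷ (25/29) = 230.84.
3⁴ = 81 falls short of 230.84 but 3⁵ = 243 reaches it, so n = 5.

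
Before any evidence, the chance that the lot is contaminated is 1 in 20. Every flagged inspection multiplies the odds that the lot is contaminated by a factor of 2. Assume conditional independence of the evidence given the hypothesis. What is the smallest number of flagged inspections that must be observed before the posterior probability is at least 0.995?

12

Prior odds: 0.05 ÷ 0.95 = 1/19.
Likelihood ratio per flagged inspection = 2.
Target odds: 0.995 ÷ 0.005 = 199.
Need (1/19) × 2ⁿ ≥ 199, i.e. 2ⁿ ≥ 3781.
2¹¹ = 2048 falls short of 3781 but 2¹² = 4096 reaches it, so n = 12.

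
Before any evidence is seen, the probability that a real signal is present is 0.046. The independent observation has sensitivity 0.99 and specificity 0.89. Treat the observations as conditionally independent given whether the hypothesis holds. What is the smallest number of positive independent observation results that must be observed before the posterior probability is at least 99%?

Prior odds = 0.046/0.954 = 23/477.
False-positive rate = 1 − 0.89 = 0.11; likelihood ratio of a positive = 0.99/0.11 = 9.
Target odds: 0.99 ÷ 0.01 = 99.
Need (23/477) × 9ⁿ ≥ 99, i.e. 9ⁿ ≥ 47223/23.
9³ = 729 falls short of 47223/23 but 9⁴ = 6561 reaches it, so n = 4.

4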